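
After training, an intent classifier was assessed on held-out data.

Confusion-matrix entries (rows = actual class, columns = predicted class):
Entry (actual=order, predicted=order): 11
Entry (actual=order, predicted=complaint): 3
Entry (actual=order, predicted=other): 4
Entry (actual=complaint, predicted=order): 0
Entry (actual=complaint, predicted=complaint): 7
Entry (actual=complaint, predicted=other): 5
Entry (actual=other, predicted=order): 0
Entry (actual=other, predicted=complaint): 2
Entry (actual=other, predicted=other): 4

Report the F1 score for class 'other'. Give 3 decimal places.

0.421

Treat 'other' as positive and all other classes as negative.
F1 score = 2·TP/(2·TP+FP+FN).
other: TP=4, FP=4+5=9, FN=0+2=2 → 8/19 = 0.4211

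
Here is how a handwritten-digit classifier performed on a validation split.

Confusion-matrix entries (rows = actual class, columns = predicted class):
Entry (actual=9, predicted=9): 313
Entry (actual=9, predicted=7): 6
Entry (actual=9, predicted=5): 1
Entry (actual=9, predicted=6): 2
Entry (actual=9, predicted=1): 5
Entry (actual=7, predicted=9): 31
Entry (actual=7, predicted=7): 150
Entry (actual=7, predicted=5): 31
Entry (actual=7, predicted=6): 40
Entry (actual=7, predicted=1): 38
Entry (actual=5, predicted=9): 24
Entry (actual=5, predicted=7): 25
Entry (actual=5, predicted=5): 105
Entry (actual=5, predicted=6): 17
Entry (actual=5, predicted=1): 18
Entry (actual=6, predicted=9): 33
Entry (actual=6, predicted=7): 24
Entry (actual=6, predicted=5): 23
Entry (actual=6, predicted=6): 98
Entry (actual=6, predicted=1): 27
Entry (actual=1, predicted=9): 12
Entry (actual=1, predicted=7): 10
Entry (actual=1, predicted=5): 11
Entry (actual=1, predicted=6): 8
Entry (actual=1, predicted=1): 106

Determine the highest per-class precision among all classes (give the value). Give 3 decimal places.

0.758

Per-class precision (TP/(TP+FP)):
  9: TP=313, FP=31+24+33+12=100 → 313/413 = 0.7579
  7: TP=150, FP=6+25+24+10=65 → 150/215 = 0.6977
  5: TP=105, FP=1+31+23+11=66 → 105/171 = 0.6140
  6: TP=98, FP=2+40+17+8=67 → 98/165 = 0.5939
  1: TP=106, FP=5+38+18+27=88 → 106/194 = 0.5464
Highest is class '9' with precision = 0.758.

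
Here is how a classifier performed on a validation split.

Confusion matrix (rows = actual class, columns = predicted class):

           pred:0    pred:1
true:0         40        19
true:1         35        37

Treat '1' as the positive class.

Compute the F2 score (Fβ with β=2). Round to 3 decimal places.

0.538

Fβ = (1+β²)·TP / ((1+β²)·TP + β²·FN + FP), with β²=4
= 5·37 / (5·37 + 4·35 + 19) = 0.538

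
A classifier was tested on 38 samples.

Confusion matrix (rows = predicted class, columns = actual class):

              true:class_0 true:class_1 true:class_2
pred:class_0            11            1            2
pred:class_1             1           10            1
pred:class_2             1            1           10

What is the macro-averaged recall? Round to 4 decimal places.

0.8162

Per-class recall (TP/(TP+FN)):
  class_0: TP=11, FN=1+1=2 → 11/13 = 0.84615
  class_1: TP=10, FN=1+1=2 → 10/12 = 0.83333
  class_2: TP=10, FN=2+1=3 → 10/13 = 0.76923
Macro-recall = mean = (0.84615 + 0.83333 + 0.76923) / 3 = 0.8162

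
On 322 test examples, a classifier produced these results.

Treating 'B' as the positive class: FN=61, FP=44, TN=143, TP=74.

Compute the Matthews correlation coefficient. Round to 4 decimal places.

MCC = (TP·TN − FP·FN) / √((TP+FP)(TP+FN)(TN+FP)(TN+FN))
Numerator = 74·143 − 44·61 = 7898
Denominator = √(118·135·187·204) = √607697640 = 24651.5241
MCC = 7898 / 24651.5241 = 0.3204

0.3204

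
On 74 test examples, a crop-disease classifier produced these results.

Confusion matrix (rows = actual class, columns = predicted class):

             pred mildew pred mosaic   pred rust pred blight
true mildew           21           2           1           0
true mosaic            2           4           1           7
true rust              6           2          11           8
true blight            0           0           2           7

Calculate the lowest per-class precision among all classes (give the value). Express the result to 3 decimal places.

Per-class precision (TP/(TP+FP)):
  mildew: TP=21, FP=2+6+0=8 → 21/29 = 0.7241
  mosaic: TP=4, FP=2+2+0=4 → 4/8 = 0.5000
  rust: TP=11, FP=1+1+2=4 → 11/15 = 0.7333
  blight: TP=7, FP=0+7+8=15 → 7/22 = 0.3182
Lowest is class 'blight' with precision = 0.318.

0.318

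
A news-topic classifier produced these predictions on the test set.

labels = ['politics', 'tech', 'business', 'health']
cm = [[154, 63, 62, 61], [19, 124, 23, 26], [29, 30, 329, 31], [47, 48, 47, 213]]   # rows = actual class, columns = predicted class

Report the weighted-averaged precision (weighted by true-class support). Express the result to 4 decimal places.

Per-class precision (TP/(TP+FP)):
  politics: TP=154, FP=19+29+47=95 → 154/249 = 0.61847
  tech: TP=124, FP=63+30+48=141 → 124/265 = 0.46792
  business: TP=329, FP=62+23+47=132 → 329/461 = 0.71367
  health: TP=213, FP=61+26+31=118 → 213/331 = 0.64350
Weighted-precision = Σ (supportᵢ/N)·precisionᵢ with N=1306: (340/1306)·0.61847 + (192/1306)·0.46792 + (419/1306)·0.71367 + (355/1306)·0.64350 = 0.6337

0.6337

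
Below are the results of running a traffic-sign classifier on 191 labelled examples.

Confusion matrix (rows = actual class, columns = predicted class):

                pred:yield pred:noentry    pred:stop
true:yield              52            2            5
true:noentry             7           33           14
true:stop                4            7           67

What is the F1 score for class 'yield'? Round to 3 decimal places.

F1 score = 2·TP/(2·TP+FP+FN).
yield: TP=52, FP=7+4=11, FN=2+5=7 → 104/122 = 0.8525

0.852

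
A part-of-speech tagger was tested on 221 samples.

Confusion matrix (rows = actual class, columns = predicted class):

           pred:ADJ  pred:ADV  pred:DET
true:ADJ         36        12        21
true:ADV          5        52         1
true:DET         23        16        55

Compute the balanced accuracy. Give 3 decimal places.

Balanced accuracy = mean of per-class recall.
  ADJ: recall = 36/69 = 0.5217
  ADV: recall = 52/58 = 0.8966
  DET: recall = 55/94 = 0.5851
Mean = (0.5217 + 0.8966 + 0.5851) / 3 = 0.668

0.668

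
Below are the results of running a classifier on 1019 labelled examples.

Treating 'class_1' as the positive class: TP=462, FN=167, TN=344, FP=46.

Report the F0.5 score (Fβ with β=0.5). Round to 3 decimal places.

0.868

Fβ = (1+β²)·TP / ((1+β²)·TP + β²·FN + FP), with β²=1/4
= 1.25·462 / (1.25·462 + 0.25·167 + 46) = 0.868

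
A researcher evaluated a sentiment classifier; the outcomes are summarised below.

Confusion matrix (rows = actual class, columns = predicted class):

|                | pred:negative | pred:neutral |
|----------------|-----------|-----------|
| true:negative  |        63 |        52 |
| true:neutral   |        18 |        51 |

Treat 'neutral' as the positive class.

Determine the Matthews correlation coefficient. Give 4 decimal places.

MCC = (TP·TN − FP·FN) / √((TP+FP)(TP+FN)(TN+FP)(TN+FN))
Numerator = 51·63 − 52·18 = 2277
Denominator = √(103·69·115·81) = √66201705 = 8136.4430
MCC = 2277 / 8136.4430 = 0.2799

0.2799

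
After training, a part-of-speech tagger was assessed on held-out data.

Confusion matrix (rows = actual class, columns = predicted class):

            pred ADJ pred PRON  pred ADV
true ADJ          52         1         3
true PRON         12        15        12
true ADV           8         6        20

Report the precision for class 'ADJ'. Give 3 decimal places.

One-vs-rest for 'ADJ': TP = diagonal; FP = other classes predicted 'ADJ'; FN = 'ADJ' predicted as other.
precision = TP/(TP+FP).
ADJ: TP=52, FP=12+8=20 → 52/72 = 0.7222

0.722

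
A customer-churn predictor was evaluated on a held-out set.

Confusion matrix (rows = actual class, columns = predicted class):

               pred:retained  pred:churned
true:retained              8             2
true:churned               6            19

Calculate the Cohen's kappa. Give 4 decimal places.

Observed agreement pₒ = trace/N = 27/35 = 0.77143
Expected agreement pₑ = Σ (rowᵢ·colᵢ)/N² = (10·14 + 25·21)/35² = 0.54286
κ = (pₒ − pₑ)/(1 − pₑ) = (0.77143 − 0.54286)/(1 − 0.54286) = 0.5000

0.5000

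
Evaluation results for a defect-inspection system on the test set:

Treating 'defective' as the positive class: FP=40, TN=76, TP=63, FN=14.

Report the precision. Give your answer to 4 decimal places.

0.6117

Precision = TP/(TP+FP) = 63/(63+40) = 63/103 = 0.6117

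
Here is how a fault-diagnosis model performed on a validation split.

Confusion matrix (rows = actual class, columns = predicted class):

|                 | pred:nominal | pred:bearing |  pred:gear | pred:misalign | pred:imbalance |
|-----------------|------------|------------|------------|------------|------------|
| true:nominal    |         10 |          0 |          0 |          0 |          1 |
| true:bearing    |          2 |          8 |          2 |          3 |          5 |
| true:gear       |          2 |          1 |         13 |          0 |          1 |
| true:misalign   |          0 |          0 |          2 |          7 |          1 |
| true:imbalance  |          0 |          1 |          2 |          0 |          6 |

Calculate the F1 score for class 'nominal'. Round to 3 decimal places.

0.800

One-vs-rest for 'nominal': TP = diagonal; FP = other classes predicted 'nominal'; FN = 'nominal' predicted as other.
F1 score = 2·TP/(2·TP+FP+FN).
nominal: TP=10, FP=2+2+0+0=4, FN=0+0+0+1=1 → 20/25 = 0.8000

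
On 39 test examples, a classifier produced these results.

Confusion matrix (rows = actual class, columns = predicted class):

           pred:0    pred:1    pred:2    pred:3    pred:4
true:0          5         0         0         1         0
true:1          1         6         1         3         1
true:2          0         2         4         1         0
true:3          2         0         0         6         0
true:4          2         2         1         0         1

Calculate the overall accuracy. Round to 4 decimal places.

0.5641

Accuracy = trace / total = (5+6+4+6+1=22) / 39 = 22/39 = 0.5641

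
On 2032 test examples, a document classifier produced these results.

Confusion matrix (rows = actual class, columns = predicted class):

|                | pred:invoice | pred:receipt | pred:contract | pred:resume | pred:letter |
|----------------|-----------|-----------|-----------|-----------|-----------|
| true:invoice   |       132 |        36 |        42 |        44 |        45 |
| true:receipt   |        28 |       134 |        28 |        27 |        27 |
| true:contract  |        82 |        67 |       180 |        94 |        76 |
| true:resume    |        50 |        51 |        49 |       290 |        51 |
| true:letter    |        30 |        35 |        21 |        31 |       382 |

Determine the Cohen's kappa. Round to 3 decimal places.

0.431

Observed agreement pₒ = trace/N = 1118/2032 = 0.5502
Expected agreement pₑ = Σ (rowᵢ·colᵢ)/N² = (299·322 + 244·323 + 499·320 + 491·486 + 499·581)/2032² = 0.2091
κ = (pₒ − pₑ)/(1 − pₑ) = (0.5502 − 0.2091)/(1 − 0.2091) = 0.431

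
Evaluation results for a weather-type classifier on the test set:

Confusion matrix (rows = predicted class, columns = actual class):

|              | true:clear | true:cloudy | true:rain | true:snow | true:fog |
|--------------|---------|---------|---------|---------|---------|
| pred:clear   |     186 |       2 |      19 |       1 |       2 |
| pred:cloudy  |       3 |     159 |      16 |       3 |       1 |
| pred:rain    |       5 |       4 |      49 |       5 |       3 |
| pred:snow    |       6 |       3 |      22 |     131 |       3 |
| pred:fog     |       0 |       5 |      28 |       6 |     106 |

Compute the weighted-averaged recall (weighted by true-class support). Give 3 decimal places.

Per-class recall (TP/(TP+FN)):
  clear: TP=186, FN=3+5+6+0=14 → 186/200 = 0.9300
  cloudy: TP=159, FN=2+4+3+5=14 → 159/173 = 0.9191
  rain: TP=49, FN=19+16+22+28=85 → 49/134 = 0.3657
  snow: TP=131, FN=1+3+5+6=15 → 131/146 = 0.8973
  fog: TP=106, FN=2+1+3+3=9 → 106/115 = 0.9217
Weighted-recall = Σ (supportᵢ/N)·recallᵢ with N=768: (200/768)·0.9300 + (173/768)·0.9191 + (134/768)·0.3657 + (146/768)·0.8973 + (115/768)·0.9217 = 0.822

0.822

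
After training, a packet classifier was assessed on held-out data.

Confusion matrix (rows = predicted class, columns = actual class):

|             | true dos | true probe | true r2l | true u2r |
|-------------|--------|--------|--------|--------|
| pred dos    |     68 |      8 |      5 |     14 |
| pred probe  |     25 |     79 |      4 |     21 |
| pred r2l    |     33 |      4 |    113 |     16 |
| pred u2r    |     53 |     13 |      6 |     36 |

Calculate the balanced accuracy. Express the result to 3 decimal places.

0.609

Balanced accuracy = mean of per-class recall.
  dos: recall = 68/179 = 0.3799
  probe: recall = 79/104 = 0.7596
  r2l: recall = 113/128 = 0.8828
  u2r: recall = 36/87 = 0.4138
Mean = (0.3799 + 0.7596 + 0.8828 + 0.4138) / 4 = 0.609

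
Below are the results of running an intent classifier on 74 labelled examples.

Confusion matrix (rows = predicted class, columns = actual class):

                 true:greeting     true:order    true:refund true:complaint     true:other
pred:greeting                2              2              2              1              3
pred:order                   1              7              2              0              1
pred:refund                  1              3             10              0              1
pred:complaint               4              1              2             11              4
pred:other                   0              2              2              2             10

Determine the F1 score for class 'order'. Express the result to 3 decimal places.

0.538

Treat 'order' as positive and all other classes as negative.
F1 score = 2·TP/(2·TP+FP+FN).
order: TP=7, FP=1+2+0+1=4, FN=2+3+1+2=8 → 14/26 = 0.5385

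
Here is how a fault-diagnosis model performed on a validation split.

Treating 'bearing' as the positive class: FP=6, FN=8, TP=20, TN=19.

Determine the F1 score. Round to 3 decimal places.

Precision = TP/(TP+FP) = 20/26 = 0.7692
Recall = TP/(TP+FN) = 20/28 = 0.7143
F1 = 2·TP/(2·TP+FP+FN) = 40/54 = 0.741

0.741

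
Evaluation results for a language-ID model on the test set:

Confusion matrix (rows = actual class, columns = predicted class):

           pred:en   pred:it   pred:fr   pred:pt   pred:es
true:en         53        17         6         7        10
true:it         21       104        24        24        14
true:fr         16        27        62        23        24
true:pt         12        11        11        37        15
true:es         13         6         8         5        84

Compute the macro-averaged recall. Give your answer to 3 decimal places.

Per-class recall (TP/(TP+FN)):
  en: TP=53, FN=17+6+7+10=40 → 53/93 = 0.5699
  it: TP=104, FN=21+24+24+14=83 → 104/187 = 0.5561
  fr: TP=62, FN=16+27+23+24=90 → 62/152 = 0.4079
  pt: TP=37, FN=12+11+11+15=49 → 37/86 = 0.4302
  es: TP=84, FN=13+6+8+5=32 → 84/116 = 0.7241
Macro-recall = mean = (0.5699 + 0.5561 + 0.4079 + 0.4302 + 0.7241) / 5 = 0.538

0.538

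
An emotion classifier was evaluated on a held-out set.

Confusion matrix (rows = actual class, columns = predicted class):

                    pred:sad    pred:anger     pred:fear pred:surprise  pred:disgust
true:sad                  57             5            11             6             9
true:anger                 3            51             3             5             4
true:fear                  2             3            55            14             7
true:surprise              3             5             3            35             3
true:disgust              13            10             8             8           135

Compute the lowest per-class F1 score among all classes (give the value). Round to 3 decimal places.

0.598

Per-class F1 score (2·TP/(2·TP+FP+FN)):
  sad: TP=57, FP=3+2+3+13=21, FN=5+11+6+9=31 → 114/166 = 0.6867
  anger: TP=51, FP=5+3+5+10=23, FN=3+3+5+4=15 → 102/140 = 0.7286
  fear: TP=55, FP=11+3+3+8=25, FN=2+3+14+7=26 → 110/161 = 0.6832
  surprise: TP=35, FP=6+5+14+8=33, FN=3+5+3+3=14 → 70/117 = 0.5983
  disgust: TP=135, FP=9+4+7+3=23, FN=13+10+8+8=39 → 270/332 = 0.8133
Lowest is class 'surprise' with F1 score = 0.598.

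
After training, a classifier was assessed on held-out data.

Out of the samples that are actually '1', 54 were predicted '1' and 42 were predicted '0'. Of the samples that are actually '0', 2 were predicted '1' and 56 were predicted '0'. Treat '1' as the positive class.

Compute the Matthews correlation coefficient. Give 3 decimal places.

0.532

MCC = (TP·TN − FP·FN) / √((TP+FP)(TP+FN)(TN+FP)(TN+FN))
Numerator = 54·56 − 2·42 = 2940
Denominator = √(56·96·58·98) = √30557184 = 5527.8553
MCC = 2940 / 5527.8553 = 0.532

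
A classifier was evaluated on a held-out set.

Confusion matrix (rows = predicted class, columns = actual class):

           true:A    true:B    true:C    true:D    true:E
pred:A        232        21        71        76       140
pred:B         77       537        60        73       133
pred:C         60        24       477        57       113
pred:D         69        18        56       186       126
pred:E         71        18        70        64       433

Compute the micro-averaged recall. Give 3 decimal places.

Micro-averaging pools counts across classes: ΣTP=1865, ΣFP=1397, ΣFN=1397.
Micro-recall = TP/(TP+FN) on pooled counts = 0.572 (equals overall accuracy in single-label multiclass).

0.572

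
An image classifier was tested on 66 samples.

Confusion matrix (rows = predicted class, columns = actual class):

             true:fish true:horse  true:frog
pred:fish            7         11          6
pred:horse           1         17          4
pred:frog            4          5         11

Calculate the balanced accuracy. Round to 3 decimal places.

0.541

Balanced accuracy = mean of per-class recall.
  fish: recall = 7/12 = 0.5833
  horse: recall = 17/33 = 0.5152
  frog: recall = 11/21 = 0.5238
Mean = (0.5833 + 0.5152 + 0.5238) / 3 = 0.541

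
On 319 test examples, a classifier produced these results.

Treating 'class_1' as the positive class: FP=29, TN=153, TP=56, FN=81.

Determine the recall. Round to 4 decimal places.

0.4088

Recall = TP/(TP+FN) = 56/(56+81) = 56/137 = 0.4088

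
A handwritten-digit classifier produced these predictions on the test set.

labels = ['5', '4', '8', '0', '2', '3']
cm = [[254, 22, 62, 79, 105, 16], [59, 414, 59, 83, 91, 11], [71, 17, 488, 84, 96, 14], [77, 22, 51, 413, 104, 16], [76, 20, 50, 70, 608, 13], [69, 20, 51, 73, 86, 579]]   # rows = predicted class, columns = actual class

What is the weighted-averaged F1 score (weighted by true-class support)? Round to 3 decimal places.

0.616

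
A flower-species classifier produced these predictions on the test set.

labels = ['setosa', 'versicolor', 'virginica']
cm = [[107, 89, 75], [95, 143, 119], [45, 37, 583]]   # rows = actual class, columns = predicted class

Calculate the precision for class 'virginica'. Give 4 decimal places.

Treat 'virginica' as positive and all other classes as negative.
precision = TP/(TP+FP).
virginica: TP=583, FP=75+119=194 → 583/777 = 0.75032

0.7503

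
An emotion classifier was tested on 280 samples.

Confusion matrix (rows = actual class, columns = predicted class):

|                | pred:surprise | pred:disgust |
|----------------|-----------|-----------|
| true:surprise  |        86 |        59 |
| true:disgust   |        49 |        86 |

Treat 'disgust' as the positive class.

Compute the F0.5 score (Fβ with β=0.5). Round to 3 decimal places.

0.601

Fβ = (1+β²)·TP / ((1+β²)·TP + β²·FN + FP), with β²=1/4
= 1.25·86 / (1.25·86 + 0.25·49 + 59) = 0.601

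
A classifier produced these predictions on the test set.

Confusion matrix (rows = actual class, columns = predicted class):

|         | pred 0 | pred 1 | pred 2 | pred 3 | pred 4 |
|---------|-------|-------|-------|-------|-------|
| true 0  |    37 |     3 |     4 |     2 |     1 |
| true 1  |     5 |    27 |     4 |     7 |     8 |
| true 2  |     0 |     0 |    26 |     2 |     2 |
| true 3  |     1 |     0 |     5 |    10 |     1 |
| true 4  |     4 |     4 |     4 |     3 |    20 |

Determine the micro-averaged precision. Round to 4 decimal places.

0.6667

Micro-averaging pools counts across classes: ΣTP=120, ΣFP=60, ΣFN=60.
Micro-precision = TP/(TP+FP) on pooled counts = 0.6667 (equals overall accuracy in single-label multiclass).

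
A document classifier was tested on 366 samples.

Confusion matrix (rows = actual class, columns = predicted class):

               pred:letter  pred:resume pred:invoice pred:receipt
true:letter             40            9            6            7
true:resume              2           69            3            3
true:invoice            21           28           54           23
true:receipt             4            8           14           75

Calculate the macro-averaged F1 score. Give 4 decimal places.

0.6481

Per-class F1 score (2·TP/(2·TP+FP+FN)):
  letter: TP=40, FP=2+21+4=27, FN=9+6+7=22 → 80/129 = 0.62016
  resume: TP=69, FP=9+28+8=45, FN=2+3+3=8 → 138/191 = 0.72251
  invoice: TP=54, FP=6+3+14=23, FN=21+28+23=72 → 108/203 = 0.53202
  receipt: TP=75, FP=7+3+23=33, FN=4+8+14=26 → 150/209 = 0.71770
Macro-F1 score = mean = (0.62016 + 0.72251 + 0.53202 + 0.71770) / 4 = 0.6481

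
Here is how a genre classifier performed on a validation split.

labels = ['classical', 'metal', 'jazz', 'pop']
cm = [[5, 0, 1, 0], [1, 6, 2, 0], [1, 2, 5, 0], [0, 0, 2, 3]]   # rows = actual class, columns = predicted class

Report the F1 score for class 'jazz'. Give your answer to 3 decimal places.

0.556

Take TP from the diagonal, FP from the rest of the 'jazz' prediction marginal, FN from the rest of the 'jazz' actual marginal.
F1 score = 2·TP/(2·TP+FP+FN).
jazz: TP=5, FP=1+2+2=5, FN=1+2+0=3 → 10/18 = 0.5556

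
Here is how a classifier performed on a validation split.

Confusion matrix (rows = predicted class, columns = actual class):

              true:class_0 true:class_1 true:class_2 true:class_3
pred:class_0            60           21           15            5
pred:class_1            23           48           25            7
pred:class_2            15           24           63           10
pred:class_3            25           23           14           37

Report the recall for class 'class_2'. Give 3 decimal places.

0.538

Treat 'class_2' as positive and all other classes as negative.
recall = TP/(TP+FN).
class_2: TP=63, FN=15+25+14=54 → 63/117 = 0.5385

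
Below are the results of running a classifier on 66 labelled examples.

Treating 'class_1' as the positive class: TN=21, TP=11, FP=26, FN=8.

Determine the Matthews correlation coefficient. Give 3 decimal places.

0.023

MCC = (TP·TN − FP·FN) / √((TP+FP)(TP+FN)(TN+FP)(TN+FN))
Numerator = 11·21 − 26·8 = 23
Denominator = √(37·19·47·29) = √958189 = 978.8713
MCC = 23 / 978.8713 = 0.023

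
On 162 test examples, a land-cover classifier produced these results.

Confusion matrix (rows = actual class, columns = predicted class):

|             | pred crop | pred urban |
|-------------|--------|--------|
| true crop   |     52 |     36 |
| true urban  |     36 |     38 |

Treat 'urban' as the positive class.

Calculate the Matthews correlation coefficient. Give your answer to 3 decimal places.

0.104

MCC = (TP·TN − FP·FN) / √((TP+FP)(TP+FN)(TN+FP)(TN+FN))
Numerator = 38·52 − 36·36 = 680
Denominator = √(74·74·88·88) = √42406144 = 6512.0000
MCC = 680 / 6512.0000 = 0.104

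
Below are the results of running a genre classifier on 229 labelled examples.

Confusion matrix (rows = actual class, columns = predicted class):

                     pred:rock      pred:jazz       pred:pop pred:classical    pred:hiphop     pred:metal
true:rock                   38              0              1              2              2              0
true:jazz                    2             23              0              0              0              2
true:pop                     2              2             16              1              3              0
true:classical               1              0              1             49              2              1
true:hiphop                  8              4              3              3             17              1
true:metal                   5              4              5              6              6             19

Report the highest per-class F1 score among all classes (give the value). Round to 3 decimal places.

Per-class F1 score (2·TP/(2·TP+FP+FN)):
  rock: TP=38, FP=2+2+1+8+5=18, FN=0+1+2+2+0=5 → 76/99 = 0.7677
  jazz: TP=23, FP=0+2+0+4+4=10, FN=2+0+0+0+2=4 → 46/60 = 0.7667
  pop: TP=16, FP=1+0+1+3+5=10, FN=2+2+1+3+0=8 → 32/50 = 0.6400
  classical: TP=49, FP=2+0+1+3+6=12, FN=1+0+1+2+1=5 → 98/115 = 0.8522
  hiphop: TP=17, FP=2+0+3+2+6=13, FN=8+4+3+3+1=19 → 34/66 = 0.5152
  metal: TP=19, FP=0+2+0+1+1=4, FN=5+4+5+6+6=26 → 38/68 = 0.5588
Highest is class 'classical' with F1 score = 0.852.

0.852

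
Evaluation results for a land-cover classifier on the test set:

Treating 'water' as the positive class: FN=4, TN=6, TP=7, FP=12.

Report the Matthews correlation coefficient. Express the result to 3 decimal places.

-0.031

MCC = (TP·TN − FP·FN) / √((TP+FP)(TP+FN)(TN+FP)(TN+FN))
Numerator = 7·6 − 12·4 = -6
Denominator = √(19·11·18·10) = √37620 = 193.9588
MCC = -6 / 193.9588 = -0.031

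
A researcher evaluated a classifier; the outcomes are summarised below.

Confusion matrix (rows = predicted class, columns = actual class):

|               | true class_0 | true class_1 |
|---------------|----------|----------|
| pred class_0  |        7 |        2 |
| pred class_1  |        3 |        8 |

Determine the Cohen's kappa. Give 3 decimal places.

0.500

Observed agreement pₒ = trace/N = 15/20 = 0.7500
Expected agreement pₑ = Σ (rowᵢ·colᵢ)/N² = (10·9 + 10·11)/20² = 0.5000
κ = (pₒ − pₑ)/(1 − pₑ) = (0.7500 − 0.5000)/(1 − 0.5000) = 0.500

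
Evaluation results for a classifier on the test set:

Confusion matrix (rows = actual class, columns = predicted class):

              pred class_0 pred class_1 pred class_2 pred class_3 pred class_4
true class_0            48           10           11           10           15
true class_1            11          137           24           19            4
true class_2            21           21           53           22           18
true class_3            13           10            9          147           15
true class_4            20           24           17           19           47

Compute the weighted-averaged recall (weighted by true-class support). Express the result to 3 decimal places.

Per-class recall (TP/(TP+FN)):
  class_0: TP=48, FN=10+11+10+15=46 → 48/94 = 0.5106
  class_1: TP=137, FN=11+24+19+4=58 → 137/195 = 0.7026
  class_2: TP=53, FN=21+21+22+18=82 → 53/135 = 0.3926
  class_3: TP=147, FN=13+10+9+15=47 → 147/194 = 0.7577
  class_4: TP=47, FN=20+24+17+19=80 → 47/127 = 0.3701
Weighted-recall = Σ (supportᵢ/N)·recallᵢ with N=745: (94/745)·0.5106 + (195/745)·0.7026 + (135/745)·0.3926 + (194/745)·0.7577 + (127/745)·0.3701 = 0.580

0.580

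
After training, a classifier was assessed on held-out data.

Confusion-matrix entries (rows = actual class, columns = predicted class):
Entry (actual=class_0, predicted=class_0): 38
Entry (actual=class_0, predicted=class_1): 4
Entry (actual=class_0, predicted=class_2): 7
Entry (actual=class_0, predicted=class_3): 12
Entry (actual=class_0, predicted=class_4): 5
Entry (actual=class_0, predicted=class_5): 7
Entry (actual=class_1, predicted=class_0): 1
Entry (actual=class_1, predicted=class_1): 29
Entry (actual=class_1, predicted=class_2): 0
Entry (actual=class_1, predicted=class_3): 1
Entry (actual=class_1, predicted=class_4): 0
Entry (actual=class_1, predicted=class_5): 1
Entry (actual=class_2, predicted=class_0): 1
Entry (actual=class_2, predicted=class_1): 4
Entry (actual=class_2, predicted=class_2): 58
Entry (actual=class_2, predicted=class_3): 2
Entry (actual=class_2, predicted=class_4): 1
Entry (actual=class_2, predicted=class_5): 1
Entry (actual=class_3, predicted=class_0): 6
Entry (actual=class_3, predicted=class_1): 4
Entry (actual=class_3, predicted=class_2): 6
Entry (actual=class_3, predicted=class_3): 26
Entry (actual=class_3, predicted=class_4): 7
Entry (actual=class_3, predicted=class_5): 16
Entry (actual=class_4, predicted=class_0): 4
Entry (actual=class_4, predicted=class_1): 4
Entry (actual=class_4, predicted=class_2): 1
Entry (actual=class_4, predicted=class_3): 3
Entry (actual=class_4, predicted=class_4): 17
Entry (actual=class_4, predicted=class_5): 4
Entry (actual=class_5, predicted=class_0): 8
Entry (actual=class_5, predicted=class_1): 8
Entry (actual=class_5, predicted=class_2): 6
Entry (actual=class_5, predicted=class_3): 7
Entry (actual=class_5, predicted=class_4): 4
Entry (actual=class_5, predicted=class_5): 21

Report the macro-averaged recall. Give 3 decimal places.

0.599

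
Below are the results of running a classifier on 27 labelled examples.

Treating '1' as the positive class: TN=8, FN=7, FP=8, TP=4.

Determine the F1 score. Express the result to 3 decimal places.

0.348

Precision = TP/(TP+FP) = 4/12 = 0.3333
Recall = TP/(TP+FN) = 4/11 = 0.3636
F1 = 2·TP/(2·TP+FP+FN) = 8/23 = 0.348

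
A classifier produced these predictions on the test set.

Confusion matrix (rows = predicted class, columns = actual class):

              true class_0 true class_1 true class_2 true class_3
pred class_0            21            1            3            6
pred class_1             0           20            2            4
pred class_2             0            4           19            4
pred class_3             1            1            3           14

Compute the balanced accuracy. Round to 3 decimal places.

Balanced accuracy = mean of per-class recall.
  class_0: recall = 21/22 = 0.9545
  class_1: recall = 20/26 = 0.7692
  class_2: recall = 19/27 = 0.7037
  class_3: recall = 14/28 = 0.5000
Mean = (0.9545 + 0.7692 + 0.7037 + 0.5000) / 4 = 0.732

0.732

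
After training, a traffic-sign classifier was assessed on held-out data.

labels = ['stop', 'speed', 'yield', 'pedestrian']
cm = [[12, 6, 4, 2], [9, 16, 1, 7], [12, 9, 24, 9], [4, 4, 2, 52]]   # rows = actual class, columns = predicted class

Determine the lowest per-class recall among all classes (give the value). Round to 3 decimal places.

0.444

Per-class recall (TP/(TP+FN)):
  stop: TP=12, FN=6+4+2=12 → 12/24 = 0.5000
  speed: TP=16, FN=9+1+7=17 → 16/33 = 0.4848
  yield: TP=24, FN=12+9+9=30 → 24/54 = 0.4444
  pedestrian: TP=52, FN=4+4+2=10 → 52/62 = 0.8387
Lowest is class 'yield' with recall = 0.444.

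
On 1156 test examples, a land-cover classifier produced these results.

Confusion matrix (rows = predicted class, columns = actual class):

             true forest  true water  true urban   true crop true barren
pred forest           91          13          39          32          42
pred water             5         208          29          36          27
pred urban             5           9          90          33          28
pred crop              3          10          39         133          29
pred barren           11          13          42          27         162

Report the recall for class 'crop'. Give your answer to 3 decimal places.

0.510

One-vs-rest for 'crop': TP = diagonal; FP = other classes predicted 'crop'; FN = 'crop' predicted as other.
recall = TP/(TP+FN).
crop: TP=133, FN=32+36+33+27=128 → 133/261 = 0.5096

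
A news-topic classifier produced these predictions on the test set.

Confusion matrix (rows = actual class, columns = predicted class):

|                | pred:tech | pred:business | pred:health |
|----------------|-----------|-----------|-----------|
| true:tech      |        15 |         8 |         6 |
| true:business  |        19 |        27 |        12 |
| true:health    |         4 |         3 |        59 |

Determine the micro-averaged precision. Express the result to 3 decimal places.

0.660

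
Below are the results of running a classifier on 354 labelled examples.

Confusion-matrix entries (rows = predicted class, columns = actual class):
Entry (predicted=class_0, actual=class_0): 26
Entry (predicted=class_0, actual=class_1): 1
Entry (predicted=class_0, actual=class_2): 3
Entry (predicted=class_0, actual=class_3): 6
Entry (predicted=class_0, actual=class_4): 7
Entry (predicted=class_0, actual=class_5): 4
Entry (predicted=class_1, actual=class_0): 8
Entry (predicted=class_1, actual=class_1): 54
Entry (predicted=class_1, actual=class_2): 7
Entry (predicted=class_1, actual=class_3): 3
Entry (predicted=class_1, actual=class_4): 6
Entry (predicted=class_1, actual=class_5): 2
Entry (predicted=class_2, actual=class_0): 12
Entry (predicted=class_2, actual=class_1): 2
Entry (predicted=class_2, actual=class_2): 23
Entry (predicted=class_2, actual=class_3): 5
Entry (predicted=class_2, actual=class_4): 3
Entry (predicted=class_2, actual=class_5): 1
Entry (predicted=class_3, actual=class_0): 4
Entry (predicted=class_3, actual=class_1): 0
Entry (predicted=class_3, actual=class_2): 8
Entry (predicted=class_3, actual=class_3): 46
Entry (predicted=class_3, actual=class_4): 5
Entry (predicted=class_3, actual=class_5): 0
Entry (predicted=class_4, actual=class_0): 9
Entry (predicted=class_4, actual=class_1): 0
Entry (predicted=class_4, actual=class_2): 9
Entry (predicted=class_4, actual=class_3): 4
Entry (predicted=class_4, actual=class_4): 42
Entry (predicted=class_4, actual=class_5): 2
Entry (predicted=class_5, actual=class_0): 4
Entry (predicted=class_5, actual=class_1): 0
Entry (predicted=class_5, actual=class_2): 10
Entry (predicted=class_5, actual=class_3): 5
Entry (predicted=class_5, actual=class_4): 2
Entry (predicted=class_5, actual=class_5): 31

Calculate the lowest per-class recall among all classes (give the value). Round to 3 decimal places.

0.383

Per-class recall (TP/(TP+FN)):
  class_0: TP=26, FN=8+12+4+9+4=37 → 26/63 = 0.4127
  class_1: TP=54, FN=1+2+0+0+0=3 → 54/57 = 0.9474
  class_2: TP=23, FN=3+7+8+9+10=37 → 23/60 = 0.3833
  class_3: TP=46, FN=6+3+5+4+5=23 → 46/69 = 0.6667
  class_4: TP=42, FN=7+6+3+5+2=23 → 42/65 = 0.6462
  class_5: TP=31, FN=4+2+1+0+2=9 → 31/40 = 0.7750
Lowest is class 'class_2' with recall = 0.383.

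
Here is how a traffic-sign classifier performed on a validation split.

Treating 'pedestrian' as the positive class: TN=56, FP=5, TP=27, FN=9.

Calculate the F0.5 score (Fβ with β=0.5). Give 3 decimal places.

0.823

Fβ = (1+β²)·TP / ((1+β²)·TP + β²·FN + FP), with β²=1/4
= 1.25·27 / (1.25·27 + 0.25·9 + 5) = 0.823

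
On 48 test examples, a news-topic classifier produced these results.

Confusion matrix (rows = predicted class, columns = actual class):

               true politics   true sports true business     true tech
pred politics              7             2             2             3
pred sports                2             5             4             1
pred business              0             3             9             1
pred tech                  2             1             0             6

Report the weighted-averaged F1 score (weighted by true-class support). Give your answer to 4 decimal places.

Per-class F1 score (2·TP/(2·TP+FP+FN)):
  politics: TP=7, FP=2+2+3=7, FN=2+0+2=4 → 14/25 = 0.56000
  sports: TP=5, FP=2+4+1=7, FN=2+3+1=6 → 10/23 = 0.43478
  business: TP=9, FP=0+3+1=4, FN=2+4+0=6 → 18/28 = 0.64286
  tech: TP=6, FP=2+1+0=3, FN=3+1+1=5 → 12/20 = 0.60000
Weighted-F1 score = Σ (supportᵢ/N)·F1 scoreᵢ with N=48: (11/48)·0.56000 + (11/48)·0.43478 + (15/48)·0.64286 + (11/48)·0.60000 = 0.5664

0.5664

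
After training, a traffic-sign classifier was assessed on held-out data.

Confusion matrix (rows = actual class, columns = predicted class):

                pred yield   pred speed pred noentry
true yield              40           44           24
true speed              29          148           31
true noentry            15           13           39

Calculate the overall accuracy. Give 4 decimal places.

Accuracy = trace / total = (40+148+39=227) / 383 = 227/383 = 0.5927

0.5927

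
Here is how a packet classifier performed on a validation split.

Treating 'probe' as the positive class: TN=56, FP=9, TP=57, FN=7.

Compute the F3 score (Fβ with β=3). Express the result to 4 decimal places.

0.8879

Fβ = (1+β²)·TP / ((1+β²)·TP + β²·FN + FP), with β²=9
= 10·57 / (10·57 + 9·7 + 9) = 0.8879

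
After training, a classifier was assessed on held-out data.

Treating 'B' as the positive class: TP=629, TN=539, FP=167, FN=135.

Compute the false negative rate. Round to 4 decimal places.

FNR = FN/(FN+TP) = 135/(135+629) = 0.1767

0.1767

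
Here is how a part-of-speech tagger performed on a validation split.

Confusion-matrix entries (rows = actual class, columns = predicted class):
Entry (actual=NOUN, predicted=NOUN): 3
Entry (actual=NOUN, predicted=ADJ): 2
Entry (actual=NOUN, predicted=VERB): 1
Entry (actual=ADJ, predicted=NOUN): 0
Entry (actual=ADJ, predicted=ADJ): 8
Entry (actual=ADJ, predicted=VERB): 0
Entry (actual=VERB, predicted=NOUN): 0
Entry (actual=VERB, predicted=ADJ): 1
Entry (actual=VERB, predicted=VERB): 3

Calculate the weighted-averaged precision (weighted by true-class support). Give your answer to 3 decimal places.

0.823

Per-class precision (TP/(TP+FP)):
  NOUN: TP=3, FP=0+0=0 → 3/3 = 1.0000
  ADJ: TP=8, FP=2+1=3 → 8/11 = 0.7273
  VERB: TP=3, FP=1+0=1 → 3/4 = 0.7500
Weighted-precision = Σ (supportᵢ/N)·precisionᵢ with N=18: (6/18)·1.0000 + (8/18)·0.7273 + (4/18)·0.7500 = 0.823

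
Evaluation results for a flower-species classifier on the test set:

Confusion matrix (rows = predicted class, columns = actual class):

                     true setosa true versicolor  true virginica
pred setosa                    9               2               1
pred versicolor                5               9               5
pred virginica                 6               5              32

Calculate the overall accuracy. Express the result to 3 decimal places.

0.676

Accuracy = trace / total = (9+9+32=50) / 74 = 50/74 = 0.676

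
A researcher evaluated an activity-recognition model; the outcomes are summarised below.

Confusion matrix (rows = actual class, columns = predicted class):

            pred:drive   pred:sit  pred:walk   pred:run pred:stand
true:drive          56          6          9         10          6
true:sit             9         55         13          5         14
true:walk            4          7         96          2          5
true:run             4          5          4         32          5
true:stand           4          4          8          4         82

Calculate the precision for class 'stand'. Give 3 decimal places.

0.732

precision = TP/(TP+FP).
stand: TP=82, FP=6+14+5+5=30 → 82/112 = 0.7321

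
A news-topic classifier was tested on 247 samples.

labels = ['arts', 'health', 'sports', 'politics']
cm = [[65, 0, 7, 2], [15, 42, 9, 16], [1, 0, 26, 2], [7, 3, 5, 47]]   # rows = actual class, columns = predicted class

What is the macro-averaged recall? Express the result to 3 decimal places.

0.761

Per-class recall (TP/(TP+FN)):
  arts: TP=65, FN=0+7+2=9 → 65/74 = 0.8784
  health: TP=42, FN=15+9+16=40 → 42/82 = 0.5122
  sports: TP=26, FN=1+0+2=3 → 26/29 = 0.8966
  politics: TP=47, FN=7+3+5=15 → 47/62 = 0.7581
Macro-recall = mean = (0.8784 + 0.5122 + 0.8966 + 0.7581) / 4 = 0.761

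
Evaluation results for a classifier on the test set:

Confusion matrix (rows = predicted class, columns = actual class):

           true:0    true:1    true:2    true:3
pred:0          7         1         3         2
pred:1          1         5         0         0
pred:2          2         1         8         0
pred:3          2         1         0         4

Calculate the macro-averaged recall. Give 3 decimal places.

0.651

Per-class recall (TP/(TP+FN)):
  0: TP=7, FN=1+2+2=5 → 7/12 = 0.5833
  1: TP=5, FN=1+1+1=3 → 5/8 = 0.6250
  2: TP=8, FN=3+0+0=3 → 8/11 = 0.7273
  3: TP=4, FN=2+0+0=2 → 4/6 = 0.6667
Macro-recall = mean = (0.5833 + 0.6250 + 0.7273 + 0.6667) / 4 = 0.651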